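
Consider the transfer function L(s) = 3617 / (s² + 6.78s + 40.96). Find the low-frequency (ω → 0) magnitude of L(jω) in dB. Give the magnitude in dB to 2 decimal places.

38.92 dB

L(0) = 3617 / 40.96 = 88.306
20 log₁₀(88.306) = 38.920 dB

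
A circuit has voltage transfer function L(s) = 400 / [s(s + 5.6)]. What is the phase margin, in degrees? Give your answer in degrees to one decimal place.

Gain crossover: |L(jω)| = 1 at ω ≈ 19.6 rad/s.
∠L(j19.6) = −90° − arctan(19.6/5.6) ≈ -164.06°
PM = 180° + (-164.06°) = 15.94°

15.9°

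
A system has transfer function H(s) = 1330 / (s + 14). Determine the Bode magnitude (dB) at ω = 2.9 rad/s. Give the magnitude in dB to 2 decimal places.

39.37 dB

|j2.9 + 14| = √(2.9² + 14²) = 14.3
|H(j2.9)| = 1330 / 14.3 = 93.025
20 log₁₀(93.025) = 39.372 dB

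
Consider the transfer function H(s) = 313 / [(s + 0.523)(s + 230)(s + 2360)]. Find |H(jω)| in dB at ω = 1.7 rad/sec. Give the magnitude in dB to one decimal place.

-69.8 dB

|j1.7 + 0.523| = √(1.7² + 0.523²) = 1.779
|j1.7 + 230| = √(1.7² + 230²) = 230
|j1.7 + 2360| = √(1.7² + 2360²) = 2360
|H(j1.7)| = 313 / (1.779 × 230 × 2360) = 0.0003242
20 log₁₀(0.0003242) = -69.78 dB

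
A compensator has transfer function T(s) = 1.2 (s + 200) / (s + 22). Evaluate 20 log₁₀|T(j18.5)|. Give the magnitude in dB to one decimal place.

18.5 dB

|j18.5 + 200| = √(18.5² + 200²) = 200.9
|j18.5 + 22| = √(18.5² + 22²) = 28.74
|T(j18.5)| = 1.2 × 200.9 / 28.74 = 8.385
20 log₁₀(8.385) = 18.47 dB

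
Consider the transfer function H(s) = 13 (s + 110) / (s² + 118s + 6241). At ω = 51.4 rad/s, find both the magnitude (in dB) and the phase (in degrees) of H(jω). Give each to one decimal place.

|j51.4 + 110| = √(51.4² + 110²) = 121.4
|(j51.4)² + 118(j51.4) + 6241| = |3599 + j6065.2| = 7053
|H(j51.4)| = 13 × 121.4 / 7053 = 0.2238
20 log₁₀(0.2238) = -13.00 dB
∠(j51.4 + 110) = arctan(51.4/110) = 25.05°
∠[(j51.4)² + 118(j51.4) + 6241] = ∠[3599 + j6065.2] = 59.32°
∠H(j51.4) = 25.05° − 59.32° = -34.27°

|H| = -13.0 dB, ∠H = -34.3 deg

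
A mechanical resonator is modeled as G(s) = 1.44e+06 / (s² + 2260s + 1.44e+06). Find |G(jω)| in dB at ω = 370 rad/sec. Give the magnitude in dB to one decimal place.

-0.6 dB

|(j370)² + 2260(j370) + 1.44e+06| = |1.3031e+06 + j8.362e+05| = 1.548e+06
|G(j370)| = 1.44e+06 / 1.548e+06 = 0.93004
20 log₁₀(0.93004) = -0.63 dB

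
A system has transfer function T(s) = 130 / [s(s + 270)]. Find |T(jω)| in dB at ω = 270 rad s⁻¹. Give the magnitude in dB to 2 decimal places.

|j270 + 270| = √(270² + 270²) = 381.8
|j270| = 270
|T(j270)| = 130 / (381.8 × 270) = 0.001261
20 log₁₀(0.001261) = -57.986 dB

-57.99 dB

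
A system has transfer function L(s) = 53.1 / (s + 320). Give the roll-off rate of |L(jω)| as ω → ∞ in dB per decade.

-20 dB/decade

With 0 zeros and 1 pole, the high-frequency asymptotic slope is 20 × (0 − 1) = -20 dB/decade.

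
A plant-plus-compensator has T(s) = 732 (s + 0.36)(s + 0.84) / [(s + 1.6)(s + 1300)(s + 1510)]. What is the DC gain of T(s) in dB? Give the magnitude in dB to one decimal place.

T(0) = 732 × 0.36 × 0.84 / (1.6 × 1300 × 1510) = 7.0478e-05
20 log₁₀(7.0478e-05) = -83.04 dB

-83.0 dB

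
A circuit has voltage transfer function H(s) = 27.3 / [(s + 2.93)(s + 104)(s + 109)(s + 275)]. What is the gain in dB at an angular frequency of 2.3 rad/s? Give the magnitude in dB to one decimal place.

|j2.3 + 2.93| = √(2.3² + 2.93²) = 3.725
|j2.3 + 104| = √(2.3² + 104²) = 104
|j2.3 + 109| = √(2.3² + 109²) = 109
|j2.3 + 275| = √(2.3² + 275²) = 275
|H(j2.3)| = 27.3 / (3.725 × 104 × 109 × 275) = 2.3498e-06
20 log₁₀(2.3498e-06) = -112.58 dB

-112.6 dB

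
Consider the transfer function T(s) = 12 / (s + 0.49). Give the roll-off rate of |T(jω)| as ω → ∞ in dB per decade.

With 0 zeros and 1 pole, the high-frequency asymptotic slope is 20 × (0 − 1) = -20 dB/decade.

-20 dB/decade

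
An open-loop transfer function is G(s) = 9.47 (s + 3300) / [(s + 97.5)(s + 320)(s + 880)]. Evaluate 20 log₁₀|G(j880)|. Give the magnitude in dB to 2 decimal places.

-90.08 dB

|j880 + 3300| = √(880² + 3300²) = 3415
|j880 + 97.5| = √(880² + 97.5²) = 885.4
|j880 + 320| = √(880² + 320²) = 936.4
|j880 + 880| = √(880² + 880²) = 1245
|G(j880)| = 9.47 × 3415 / (885.4 × 936.4 × 1245) = 3.1347e-05
20 log₁₀(3.1347e-05) = -90.076 dB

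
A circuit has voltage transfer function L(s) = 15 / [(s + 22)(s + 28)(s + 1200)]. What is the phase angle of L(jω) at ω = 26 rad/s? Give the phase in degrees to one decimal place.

∠(j26 + 22) = arctan(26/22) = 49.76°
∠(j26 + 28) = arctan(26/28) = 42.88°
∠(j26 + 1200) = arctan(26/1200) = 1.24°
∠L(j26) = − (49.76° + 42.88° + 1.24°) = -93.88°

-93.9°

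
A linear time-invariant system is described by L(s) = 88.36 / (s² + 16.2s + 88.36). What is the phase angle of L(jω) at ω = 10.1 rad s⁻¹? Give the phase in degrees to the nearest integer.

∠[(j10.1)² + 16.2(j10.1) + 88.36] = ∠[-13.65 + j163.62] = 94.77°
∠L(j10.1) = −94.77° = -94.77°

-95 deg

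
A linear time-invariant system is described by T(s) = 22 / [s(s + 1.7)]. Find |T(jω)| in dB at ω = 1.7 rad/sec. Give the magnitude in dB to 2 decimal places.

14.62 dB

|j1.7 + 1.7| = √(1.7² + 1.7²) = 2.404
|j1.7| = 1.7
|T(j1.7)| = 22 / (2.404 × 1.7) = 5.3828
20 log₁₀(5.3828) = 14.620 dB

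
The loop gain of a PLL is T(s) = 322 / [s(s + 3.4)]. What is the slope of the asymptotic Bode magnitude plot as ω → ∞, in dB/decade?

-40 dB/decade

With 0 zeros and 2 poles, the high-frequency asymptotic slope is 20 × (0 − 2) = -40 dB/decade.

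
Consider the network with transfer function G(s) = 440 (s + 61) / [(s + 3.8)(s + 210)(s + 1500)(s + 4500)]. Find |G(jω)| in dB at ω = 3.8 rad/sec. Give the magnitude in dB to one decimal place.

-109.0 dB

|j3.8 + 61| = √(3.8² + 61²) = 61.12
|j3.8 + 3.8| = √(3.8² + 3.8²) = 5.374
|j3.8 + 210| = √(3.8² + 210²) = 210
|j3.8 + 1500| = √(3.8² + 1500²) = 1500
|j3.8 + 4500| = √(3.8² + 4500²) = 4500
|G(j3.8)| = 440 × 61.12 / (5.374 × 210 × 1500 × 4500) = 3.5296e-06
20 log₁₀(3.5296e-06) = -109.05 dB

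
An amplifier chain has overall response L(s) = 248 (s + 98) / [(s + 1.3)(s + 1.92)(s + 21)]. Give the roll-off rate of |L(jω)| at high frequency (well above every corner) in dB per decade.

With 1 zero and 3 poles, the high-frequency asymptotic slope is 20 × (1 − 3) = -40 dB/decade.

-40 dB/decade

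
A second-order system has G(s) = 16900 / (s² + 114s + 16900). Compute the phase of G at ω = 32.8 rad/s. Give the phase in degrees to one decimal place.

∠[(j32.8)² + 114(j32.8) + 16900] = ∠[15824 + j3739.2] = 13.29°
∠G(j32.8) = −13.29° = -13.29°

-13.3°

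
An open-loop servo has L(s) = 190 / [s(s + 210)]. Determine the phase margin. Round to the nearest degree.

Gain crossover: |L(jω)| = 1 at ω ≈ 0.905 rad/sec.
∠L(j0.905) = −90° − arctan(0.905/210) ≈ -90.25°
PM = 180° + (-90.25°) = 89.75°

90 deg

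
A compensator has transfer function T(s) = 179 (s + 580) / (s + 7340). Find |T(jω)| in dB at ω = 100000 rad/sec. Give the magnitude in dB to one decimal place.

45.0 dB

|j100000 + 580| = √(100000² + 580²) = 1e+05
|j100000 + 7340| = √(100000² + 7340²) = 1.003e+05
|T(j100000)| = 179 × 1e+05 / 1.003e+05 = 178.52
20 log₁₀(178.52) = 45.03 dB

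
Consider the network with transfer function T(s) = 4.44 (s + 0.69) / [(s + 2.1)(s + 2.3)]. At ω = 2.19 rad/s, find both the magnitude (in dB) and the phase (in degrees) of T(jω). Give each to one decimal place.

|j2.19 + 0.69| = √(2.19² + 0.69²) = 2.296
|j2.19 + 2.1| = √(2.19² + 2.1²) = 3.034
|j2.19 + 2.3| = √(2.19² + 2.3²) = 3.176
|T(j2.19)| = 4.44 × 2.296 / (3.034 × 3.176) = 1.058
20 log₁₀(1.058) = 0.49 dB
∠(j2.19 + 0.69) = arctan(2.19/0.69) = 72.51°
∠(j2.19 + 2.1) = arctan(2.19/2.1) = 46.20°
∠(j2.19 + 2.3) = arctan(2.19/2.3) = 43.60°
∠T(j2.19) = 72.51° − (46.20° + 43.60°) = -17.29°

|T| = 0.5 dB, ∠T = -17.3°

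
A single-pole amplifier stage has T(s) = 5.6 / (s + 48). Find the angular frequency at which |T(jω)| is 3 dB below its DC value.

48 rad/s

For a single-pole low-pass, the −3 dB point is at the pole: ω = 48 rad/s.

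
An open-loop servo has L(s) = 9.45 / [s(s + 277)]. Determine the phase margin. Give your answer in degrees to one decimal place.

90.0 deg

Gain crossover: |L(jω)| = 1 at ω ≈ 0.0341 rad/sec.
∠L(j0.0341) = −90° − arctan(0.0341/277) ≈ -90.01°
PM = 180° + (-90.01°) = 89.99°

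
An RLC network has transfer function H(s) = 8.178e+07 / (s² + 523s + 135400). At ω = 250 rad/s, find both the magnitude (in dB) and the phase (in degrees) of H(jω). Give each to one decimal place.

|H| = 54.7 dB, ∠H = -60.9°

|(j250)² + 523(j250) + 135400| = |72900 + j1.3075e+05| = 1.497e+05
|H(j250)| = 8.178e+07 / 1.497e+05 = 546.29
20 log₁₀(546.29) = 54.75 dB
∠[(j250)² + 523(j250) + 135400] = ∠[72900 + j1.3075e+05] = 60.86°
∠H(j250) = −60.86° = -60.86°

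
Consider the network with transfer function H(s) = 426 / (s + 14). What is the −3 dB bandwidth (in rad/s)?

For a single-pole low-pass, the −3 dB point is at the pole: ω = 14 rad/s.

14 rad/s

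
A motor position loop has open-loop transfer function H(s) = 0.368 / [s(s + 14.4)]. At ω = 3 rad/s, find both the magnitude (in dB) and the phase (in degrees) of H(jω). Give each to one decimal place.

|j3 + 14.4| = √(3² + 14.4²) = 14.71
|j3| = 3
|H(j3)| = 0.368 / (14.71 × 3) = 0.0083395
20 log₁₀(0.0083395) = -41.58 dB
∠(j3 + 14.4) = arctan(3/14.4) = 11.77°
∠(j3) = 90.00°
∠H(j3) = − (11.77° + 90.00°) = -101.77°

|H| = -41.6 dB, ∠H = -101.8°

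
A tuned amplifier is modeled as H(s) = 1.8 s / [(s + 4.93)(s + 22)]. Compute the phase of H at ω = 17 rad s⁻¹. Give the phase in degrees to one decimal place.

∠(j17) = 90.00°
∠(j17 + 4.93) = arctan(17/4.93) = 73.83°
∠(j17 + 22) = arctan(17/22) = 37.69°
∠H(j17) = 90.00° − (73.83° + 37.69°) = -21.52°

-21.5°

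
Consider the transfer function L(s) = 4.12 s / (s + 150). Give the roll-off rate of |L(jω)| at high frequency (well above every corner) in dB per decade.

0 dB/decade

With 1 zero and 1 pole, the high-frequency asymptotic slope is 20 × (1 − 1) = 0 dB/decade.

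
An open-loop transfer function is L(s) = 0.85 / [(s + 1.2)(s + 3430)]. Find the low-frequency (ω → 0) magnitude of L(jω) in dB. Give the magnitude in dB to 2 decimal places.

L(0) = 0.85 / (1.2 × 3430) = 0.00020651
20 log₁₀(0.00020651) = -73.701 dB

-73.70 dB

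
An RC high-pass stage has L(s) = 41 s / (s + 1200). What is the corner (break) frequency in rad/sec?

The single real pole at s = −1200 gives a corner at ω = 1200 rad/sec.

1200 rad/sec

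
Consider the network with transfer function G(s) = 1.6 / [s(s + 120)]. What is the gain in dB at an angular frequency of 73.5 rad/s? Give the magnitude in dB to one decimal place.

-76.2 dB

|j73.5 + 120| = √(73.5² + 120²) = 140.7
|j73.5| = 73.5
|G(j73.5)| = 1.6 / (140.7 × 73.5) = 0.00015469
20 log₁₀(0.00015469) = -76.21 dB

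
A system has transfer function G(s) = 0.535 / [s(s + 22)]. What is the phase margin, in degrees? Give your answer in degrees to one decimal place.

Gain crossover: |G(jω)| = 1 at ω ≈ 0.0243 rad/s.
∠G(j0.0243) = −90° − arctan(0.0243/22) ≈ -90.06°
PM = 180° + (-90.06°) = 89.94°

89.9°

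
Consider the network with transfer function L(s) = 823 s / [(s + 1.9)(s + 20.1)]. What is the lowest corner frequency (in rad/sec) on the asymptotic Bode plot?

Break frequencies occur at each pole and zero magnitude: 1.9 rad/sec, 20.1 rad/sec.
The lowest is 1.9 rad/sec.

1.9 rad/sec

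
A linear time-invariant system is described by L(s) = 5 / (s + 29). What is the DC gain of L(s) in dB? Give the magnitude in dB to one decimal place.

L(0) = 5 / 29 = 0.17241
20 log₁₀(0.17241) = -15.27 dB

-15.3 dB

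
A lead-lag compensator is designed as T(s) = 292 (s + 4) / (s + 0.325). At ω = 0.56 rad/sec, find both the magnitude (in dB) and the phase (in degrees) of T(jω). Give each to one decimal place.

|T| = 65.2 dB, ∠T = -51.9°

|j0.56 + 4| = √(0.56² + 4²) = 4.039
|j0.56 + 0.325| = √(0.56² + 0.325²) = 0.6475
|T(j0.56)| = 292 × 4.039 / 0.6475 = 1821.5
20 log₁₀(1821.5) = 65.21 dB
∠(j0.56 + 4) = arctan(0.56/4) = 7.97°
∠(j0.56 + 0.325) = arctan(0.56/0.325) = 59.87°
∠T(j0.56) = 7.97° − 59.87° = -51.90°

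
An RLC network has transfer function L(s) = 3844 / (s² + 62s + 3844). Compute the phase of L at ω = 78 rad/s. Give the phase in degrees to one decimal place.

-114.9 deg

∠[(j78)² + 62(j78) + 3844] = ∠[-2240 + j4836] = 114.85°
∠L(j78) = −114.85° = -114.85°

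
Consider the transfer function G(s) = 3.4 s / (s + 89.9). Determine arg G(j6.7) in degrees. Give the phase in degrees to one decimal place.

∠(j6.7) = 90.00°
∠(j6.7 + 89.9) = arctan(6.7/89.9) = 4.26°
∠G(j6.7) = 90.00° − 4.26° = 85.74°

85.7°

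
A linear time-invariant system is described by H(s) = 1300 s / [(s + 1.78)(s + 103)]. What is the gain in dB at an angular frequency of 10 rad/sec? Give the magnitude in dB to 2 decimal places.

|j10| = 10
|j10 + 1.78| = √(10² + 1.78²) = 10.16
|j10 + 103| = √(10² + 103²) = 103.5
|H(j10)| = 1300 × 10 / (10.16 × 103.5) = 12.368
20 log₁₀(12.368) = 21.846 dB

21.85 dB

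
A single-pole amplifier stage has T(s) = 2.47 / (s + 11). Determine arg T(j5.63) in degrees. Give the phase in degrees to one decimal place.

-27.1°

∠(j5.63 + 11) = arctan(5.63/11) = 27.10°
∠T(j5.63) = −27.10° = -27.10°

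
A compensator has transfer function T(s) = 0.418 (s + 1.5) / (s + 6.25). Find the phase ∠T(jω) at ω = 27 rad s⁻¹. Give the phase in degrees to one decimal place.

9.9°

∠(j27 + 1.5) = arctan(27/1.5) = 86.82°
∠(j27 + 6.25) = arctan(27/6.25) = 76.97°
∠T(j27) = 86.82° − 76.97° = 9.85°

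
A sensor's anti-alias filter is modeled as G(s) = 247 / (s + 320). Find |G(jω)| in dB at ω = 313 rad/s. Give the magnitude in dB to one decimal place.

-5.2 dB

|j313 + 320| = √(313² + 320²) = 447.6
|G(j313)| = 247 / 447.6 = 0.5518
20 log₁₀(0.5518) = -5.16 dB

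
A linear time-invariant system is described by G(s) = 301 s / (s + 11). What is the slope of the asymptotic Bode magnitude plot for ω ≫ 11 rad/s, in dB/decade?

With 1 zero and 1 pole, the high-frequency asymptotic slope is 20 × (1 − 1) = 0 dB/decade.

0 dB/decade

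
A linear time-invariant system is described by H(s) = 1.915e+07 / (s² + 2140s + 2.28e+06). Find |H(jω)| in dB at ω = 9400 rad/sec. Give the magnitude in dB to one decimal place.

-13.3 dB

|(j9400)² + 2140(j9400) + 2.28e+06| = |-8.608e+07 + j2.0116e+07| = 8.84e+07
|H(j9400)| = 1.915e+07 / 8.84e+07 = 0.21663
20 log₁₀(0.21663) = -13.29 dB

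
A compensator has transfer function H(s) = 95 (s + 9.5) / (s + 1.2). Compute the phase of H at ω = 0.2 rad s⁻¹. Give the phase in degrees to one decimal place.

-8.3 deg

∠(j0.2 + 9.5) = arctan(0.2/9.5) = 1.21°
∠(j0.2 + 1.2) = arctan(0.2/1.2) = 9.46°
∠H(j0.2) = 1.21° − 9.46° = -8.26°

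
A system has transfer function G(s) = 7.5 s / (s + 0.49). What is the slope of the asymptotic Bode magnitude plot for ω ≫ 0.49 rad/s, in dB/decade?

With 1 zero and 1 pole, the high-frequency asymptotic slope is 20 × (1 − 1) = 0 dB/decade.

0 dB/decade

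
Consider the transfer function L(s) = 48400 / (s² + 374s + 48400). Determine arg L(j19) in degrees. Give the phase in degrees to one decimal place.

-8.4 deg

∠[(j19)² + 374(j19) + 48400] = ∠[48039 + j7106] = 8.41°
∠L(j19) = −8.41° = -8.41°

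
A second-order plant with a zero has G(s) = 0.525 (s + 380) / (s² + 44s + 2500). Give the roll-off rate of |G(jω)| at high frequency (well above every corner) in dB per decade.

-20 dB/decade

With 1 zero and 2 poles, the high-frequency asymptotic slope is 20 × (1 − 2) = -20 dB/decade.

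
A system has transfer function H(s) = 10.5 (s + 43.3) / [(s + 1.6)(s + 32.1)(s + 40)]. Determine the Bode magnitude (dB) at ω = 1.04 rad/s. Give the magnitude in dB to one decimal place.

|j1.04 + 43.3| = √(1.04² + 43.3²) = 43.31
|j1.04 + 1.6| = √(1.04² + 1.6²) = 1.908
|j1.04 + 32.1| = √(1.04² + 32.1²) = 32.12
|j1.04 + 40| = √(1.04² + 40²) = 40.01
|H(j1.04)| = 10.5 × 43.31 / (1.908 × 32.12 × 40.01) = 0.18545
20 log₁₀(0.18545) = -14.64 dB

-14.6 dB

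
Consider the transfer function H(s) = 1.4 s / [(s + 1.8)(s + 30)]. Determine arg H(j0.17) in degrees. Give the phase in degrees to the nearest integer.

∠(j0.17) = 90.00°
∠(j0.17 + 1.8) = arctan(0.17/1.8) = 5.40°
∠(j0.17 + 30) = arctan(0.17/30) = 0.32°
∠H(j0.17) = 90.00° − (5.40° + 0.32°) = 84.28°

84 deg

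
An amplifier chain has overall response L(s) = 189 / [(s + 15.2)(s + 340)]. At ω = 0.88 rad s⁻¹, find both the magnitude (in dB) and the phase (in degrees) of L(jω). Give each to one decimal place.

|j0.88 + 15.2| = √(0.88² + 15.2²) = 15.23
|j0.88 + 340| = √(0.88² + 340²) = 340
|L(j0.88)| = 189 / (15.23 × 340) = 0.03651
20 log₁₀(0.03651) = -28.75 dB
∠(j0.88 + 15.2) = arctan(0.88/15.2) = 3.31°
∠(j0.88 + 340) = arctan(0.88/340) = 0.15°
∠L(j0.88) = − (3.31° + 0.15°) = -3.46°

|L| = -28.8 dB, ∠L = -3.5°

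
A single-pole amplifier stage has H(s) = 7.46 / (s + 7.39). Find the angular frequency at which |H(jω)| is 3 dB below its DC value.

7.39 rad s⁻¹

For a single-pole low-pass, the −3 dB point is at the pole: ω = 7.39 rad s⁻¹.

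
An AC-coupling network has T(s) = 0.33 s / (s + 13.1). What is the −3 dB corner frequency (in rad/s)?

13.1 rad/s

For a single-pole high-pass, the −3 dB point is at the pole: ω = 13.1 rad/s.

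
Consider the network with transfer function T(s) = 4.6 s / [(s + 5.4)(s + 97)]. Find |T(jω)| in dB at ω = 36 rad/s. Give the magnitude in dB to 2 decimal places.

|j36| = 36
|j36 + 5.4| = √(36² + 5.4²) = 36.4
|j36 + 97| = √(36² + 97²) = 103.5
|T(j36)| = 4.6 × 36 / (36.4 × 103.5) = 0.043968
20 log₁₀(0.043968) = -27.137 dB

-27.14 dB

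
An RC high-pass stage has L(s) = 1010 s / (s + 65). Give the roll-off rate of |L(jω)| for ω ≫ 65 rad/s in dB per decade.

With 1 zero and 1 pole, the high-frequency asymptotic slope is 20 × (1 − 1) = 0 dB/decade.

0 dB/decade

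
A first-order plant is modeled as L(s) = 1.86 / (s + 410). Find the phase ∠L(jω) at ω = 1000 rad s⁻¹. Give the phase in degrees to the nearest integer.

∠(j1000 + 410) = arctan(1000/410) = 67.71°
∠L(j1000) = −67.71° = -67.71°

-68°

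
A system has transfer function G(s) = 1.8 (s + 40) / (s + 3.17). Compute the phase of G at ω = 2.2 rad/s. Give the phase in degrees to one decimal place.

∠(j2.2 + 40) = arctan(2.2/40) = 3.15°
∠(j2.2 + 3.17) = arctan(2.2/3.17) = 34.76°
∠G(j2.2) = 3.15° − 34.76° = -31.61°

-31.6°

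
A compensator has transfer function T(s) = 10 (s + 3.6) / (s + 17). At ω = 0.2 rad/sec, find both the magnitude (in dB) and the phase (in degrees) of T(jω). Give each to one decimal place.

|T| = 6.5 dB, ∠T = 2.5°

|j0.2 + 3.6| = √(0.2² + 3.6²) = 3.606
|j0.2 + 17| = √(0.2² + 17²) = 17
|T(j0.2)| = 10 × 3.606 / 17 = 2.1208
20 log₁₀(2.1208) = 6.53 dB
∠(j0.2 + 3.6) = arctan(0.2/3.6) = 3.18°
∠(j0.2 + 17) = arctan(0.2/17) = 0.67°
∠T(j0.2) = 3.18° − 0.67° = 2.51°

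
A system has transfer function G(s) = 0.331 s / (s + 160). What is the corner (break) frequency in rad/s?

160 rad/s

The single real pole at s = −160 gives a corner at ω = 160 rad/s.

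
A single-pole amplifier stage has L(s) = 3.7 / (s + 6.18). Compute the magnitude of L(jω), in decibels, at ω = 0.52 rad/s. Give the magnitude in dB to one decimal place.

-4.5 dB

|j0.52 + 6.18| = √(0.52² + 6.18²) = 6.202
|L(j0.52)| = 3.7 / 6.202 = 0.5966
20 log₁₀(0.5966) = -4.49 dB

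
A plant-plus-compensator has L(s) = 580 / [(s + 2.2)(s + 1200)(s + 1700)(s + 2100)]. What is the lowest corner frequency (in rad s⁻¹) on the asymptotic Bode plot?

Break frequencies occur at each pole and zero magnitude: 2.2 rad s⁻¹, 1200 rad s⁻¹, 1700 rad s⁻¹, 2100 rad s⁻¹.
The lowest is 2.2 rad s⁻¹.

2.2 rad s⁻¹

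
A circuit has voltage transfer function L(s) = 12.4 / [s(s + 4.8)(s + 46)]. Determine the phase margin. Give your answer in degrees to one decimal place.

Gain crossover: |L(jω)| = 1 at ω ≈ 0.0562 rad/s.
∠L(j0.0562) = −90° − arctan(0.0562/4.8) − arctan(0.0562/46) ≈ -90.74°
PM = 180° + (-90.74°) = 89.26°

89.3°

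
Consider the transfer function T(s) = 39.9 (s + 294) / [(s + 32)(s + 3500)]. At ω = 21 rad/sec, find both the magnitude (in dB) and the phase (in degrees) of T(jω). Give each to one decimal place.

|T| = -21.1 dB, ∠T = -29.5°

|j21 + 294| = √(21² + 294²) = 294.7
|j21 + 32| = √(21² + 32²) = 38.28
|j21 + 3500| = √(21² + 3500²) = 3500
|T(j21)| = 39.9 × 294.7 / (38.28 × 3500) = 0.087787
20 log₁₀(0.087787) = -21.13 dB
∠(j21 + 294) = arctan(21/294) = 4.09°
∠(j21 + 32) = arctan(21/32) = 33.27°
∠(j21 + 3500) = arctan(21/3500) = 0.34°
∠T(j21) = 4.09° − (33.27° + 0.34°) = -29.53°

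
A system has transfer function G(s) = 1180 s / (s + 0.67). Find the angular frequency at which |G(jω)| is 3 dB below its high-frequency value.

For a single-pole high-pass, the −3 dB point is at the pole: ω = 0.67 rad/s.

0.67 rad/s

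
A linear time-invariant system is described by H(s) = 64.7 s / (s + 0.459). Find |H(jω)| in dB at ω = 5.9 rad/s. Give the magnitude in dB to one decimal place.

36.2 dB

|j5.9| = 5.9
|j5.9 + 0.459| = √(5.9² + 0.459²) = 5.918
|H(j5.9)| = 64.7 × 5.9 / 5.918 = 64.505
20 log₁₀(64.505) = 36.19 dB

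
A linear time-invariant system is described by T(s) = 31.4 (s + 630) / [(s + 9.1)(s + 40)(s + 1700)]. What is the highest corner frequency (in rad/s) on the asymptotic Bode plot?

Break frequencies occur at each pole and zero magnitude: 9.1 rad/s, 40 rad/s, 630 rad/s, 1700 rad/s.
The highest is 1700 rad/s.

1700 rad/s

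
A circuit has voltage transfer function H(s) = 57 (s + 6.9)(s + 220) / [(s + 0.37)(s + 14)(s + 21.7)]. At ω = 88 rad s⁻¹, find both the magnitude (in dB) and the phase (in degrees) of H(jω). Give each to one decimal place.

|j88 + 6.9| = √(88² + 6.9²) = 88.27
|j88 + 220| = √(88² + 220²) = 236.9
|j88 + 0.37| = √(88² + 0.37²) = 88
|j88 + 14| = √(88² + 14²) = 89.11
|j88 + 21.7| = √(88² + 21.7²) = 90.64
|H(j88)| = 57 × 88.27 × 236.9 / (88 × 89.11 × 90.64) = 1.6774
20 log₁₀(1.6774) = 4.49 dB
∠(j88 + 6.9) = arctan(88/6.9) = 85.52°
∠(j88 + 220) = arctan(88/220) = 21.80°
∠(j88 + 0.37) = arctan(88/0.37) = 89.76°
∠(j88 + 14) = arctan(88/14) = 80.96°
∠(j88 + 21.7) = arctan(88/21.7) = 76.15°
∠H(j88) = 85.52° + 21.80° − (89.76° + 80.96° + 76.15°) = -139.55°

|H| = 4.5 dB, ∠H = -139.5 deg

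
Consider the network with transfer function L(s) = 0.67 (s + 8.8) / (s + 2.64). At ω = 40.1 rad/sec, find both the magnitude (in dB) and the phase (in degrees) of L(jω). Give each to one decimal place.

|j40.1 + 8.8| = √(40.1² + 8.8²) = 41.05
|j40.1 + 2.64| = √(40.1² + 2.64²) = 40.19
|L(j40.1)| = 0.67 × 41.05 / 40.19 = 0.68446
20 log₁₀(0.68446) = -3.29 dB
∠(j40.1 + 8.8) = arctan(40.1/8.8) = 77.62°
∠(j40.1 + 2.64) = arctan(40.1/2.64) = 86.23°
∠L(j40.1) = 77.62° − 86.23° = -8.61°

|L| = -3.3 dB, ∠L = -8.6°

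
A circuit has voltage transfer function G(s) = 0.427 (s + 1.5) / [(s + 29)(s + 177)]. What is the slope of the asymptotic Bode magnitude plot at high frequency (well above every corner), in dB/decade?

With 1 zero and 2 poles, the high-frequency asymptotic slope is 20 × (1 − 2) = -20 dB/decade.

-20 dB/decade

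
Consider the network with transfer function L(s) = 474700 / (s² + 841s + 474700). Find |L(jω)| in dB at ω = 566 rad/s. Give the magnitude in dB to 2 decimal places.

-0.46 dB

|(j566)² + 841(j566) + 474700| = |1.5434e+05 + j4.7601e+05| = 5.004e+05
|L(j566)| = 474700 / 5.004e+05 = 0.94863
20 log₁₀(0.94863) = -0.458 dB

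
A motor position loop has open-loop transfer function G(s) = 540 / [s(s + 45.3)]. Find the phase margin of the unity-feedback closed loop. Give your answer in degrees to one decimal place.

75.7°

Gain crossover: |G(jω)| = 1 at ω ≈ 11.6 rad/s.
∠G(j11.6) = −90° − arctan(11.6/45.3) ≈ -104.30°
PM = 180° + (-104.30°) = 75.70°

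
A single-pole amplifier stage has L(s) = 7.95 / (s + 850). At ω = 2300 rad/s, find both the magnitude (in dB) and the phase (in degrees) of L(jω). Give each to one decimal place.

|L| = -49.8 dB, ∠L = -69.7°

|j2300 + 850| = √(2300² + 850²) = 2452
|L(j2300)| = 7.95 / 2452 = 0.0032422
20 log₁₀(0.0032422) = -49.78 dB
∠(j2300 + 850) = arctan(2300/850) = 69.72°
∠L(j2300) = −69.72° = -69.72°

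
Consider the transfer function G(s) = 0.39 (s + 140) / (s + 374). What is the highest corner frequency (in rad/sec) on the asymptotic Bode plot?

374 rad/sec

Break frequencies occur at each pole and zero magnitude: 140 rad/sec, 374 rad/sec.
The highest is 374 rad/sec.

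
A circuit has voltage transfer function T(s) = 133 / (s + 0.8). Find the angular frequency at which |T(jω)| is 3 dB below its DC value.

For a single-pole low-pass, the −3 dB point is at the pole: ω = 0.8 rad s⁻¹.

0.8 rad s⁻¹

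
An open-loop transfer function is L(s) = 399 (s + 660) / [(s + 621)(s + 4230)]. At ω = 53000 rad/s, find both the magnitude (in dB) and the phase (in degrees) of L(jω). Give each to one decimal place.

|L| = -42.5 dB, ∠L = -85.5°

|j53000 + 660| = √(53000² + 660²) = 5.3e+04
|j53000 + 621| = √(53000² + 621²) = 5.3e+04
|j53000 + 4230| = √(53000² + 4230²) = 5.317e+04
|L(j53000)| = 399 × 5.3e+04 / (5.3e+04 × 5.317e+04) = 0.0075045
20 log₁₀(0.0075045) = -42.49 dB
∠(j53000 + 660) = arctan(53000/660) = 89.29°
∠(j53000 + 621) = arctan(53000/621) = 89.33°
∠(j53000 + 4230) = arctan(53000/4230) = 85.44°
∠L(j53000) = 89.29° − (89.33° + 85.44°) = -85.48°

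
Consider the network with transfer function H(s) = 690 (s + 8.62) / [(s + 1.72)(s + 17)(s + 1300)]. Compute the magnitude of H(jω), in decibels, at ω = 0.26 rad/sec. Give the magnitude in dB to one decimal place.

|j0.26 + 8.62| = √(0.26² + 8.62²) = 8.624
|j0.26 + 1.72| = √(0.26² + 1.72²) = 1.74
|j0.26 + 17| = √(0.26² + 17²) = 17
|j0.26 + 1300| = √(0.26² + 1300²) = 1300
|H(j0.26)| = 690 × 8.624 / (1.74 × 17 × 1300) = 0.15477
20 log₁₀(0.15477) = -16.21 dB

-16.2 dB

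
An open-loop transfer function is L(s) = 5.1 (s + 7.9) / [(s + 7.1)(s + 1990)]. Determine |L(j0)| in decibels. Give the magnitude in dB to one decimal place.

-50.9 dB

L(0) = 5.1 × 7.9 / (7.1 × 1990) = 0.0028516
20 log₁₀(0.0028516) = -50.90 dB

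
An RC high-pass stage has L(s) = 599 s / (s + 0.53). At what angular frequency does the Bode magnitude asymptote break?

The single real pole at s = −0.53 gives a corner at ω = 0.53 rad/s.

0.53 rad/s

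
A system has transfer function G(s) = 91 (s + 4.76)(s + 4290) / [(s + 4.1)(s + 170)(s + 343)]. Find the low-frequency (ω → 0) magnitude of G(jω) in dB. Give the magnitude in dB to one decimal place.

17.8 dB

G(0) = 91 × 4.76 × 4290 / (4.1 × 170 × 343) = 7.7728
20 log₁₀(7.7728) = 17.81 dB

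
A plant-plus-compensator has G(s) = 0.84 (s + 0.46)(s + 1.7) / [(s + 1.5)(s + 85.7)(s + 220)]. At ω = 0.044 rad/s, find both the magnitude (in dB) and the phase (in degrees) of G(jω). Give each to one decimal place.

|G| = -92.6 dB, ∠G = 5.2°

|j0.044 + 0.46| = √(0.044² + 0.46²) = 0.4621
|j0.044 + 1.7| = √(0.044² + 1.7²) = 1.701
|j0.044 + 1.5| = √(0.044² + 1.5²) = 1.501
|j0.044 + 85.7| = √(0.044² + 85.7²) = 85.7
|j0.044 + 220| = √(0.044² + 220²) = 220
|G(j0.044)| = 0.84 × 0.4621 × 1.701 / (1.501 × 85.7 × 220) = 2.3331e-05
20 log₁₀(2.3331e-05) = -92.64 dB
∠(j0.044 + 0.46) = arctan(0.044/0.46) = 5.46°
∠(j0.044 + 1.7) = arctan(0.044/1.7) = 1.48°
∠(j0.044 + 1.5) = arctan(0.044/1.5) = 1.68°
∠(j0.044 + 85.7) = arctan(0.044/85.7) = 0.03°
∠(j0.044 + 220) = arctan(0.044/220) = 0.01°
∠G(j0.044) = 5.46° + 1.48° − (1.68° + 0.03° + 0.01°) = 5.23°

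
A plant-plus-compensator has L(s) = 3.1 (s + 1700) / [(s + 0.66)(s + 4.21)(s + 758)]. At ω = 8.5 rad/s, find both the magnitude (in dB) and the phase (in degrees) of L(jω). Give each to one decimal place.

|j8.5 + 1700| = √(8.5² + 1700²) = 1700
|j8.5 + 0.66| = √(8.5² + 0.66²) = 8.526
|j8.5 + 4.21| = √(8.5² + 4.21²) = 9.485
|j8.5 + 758| = √(8.5² + 758²) = 758
|L(j8.5)| = 3.1 × 1700 / (8.526 × 9.485 × 758) = 0.085968
20 log₁₀(0.085968) = -21.31 dB
∠(j8.5 + 1700) = arctan(8.5/1700) = 0.29°
∠(j8.5 + 0.66) = arctan(8.5/0.66) = 85.56°
∠(j8.5 + 4.21) = arctan(8.5/4.21) = 63.65°
∠(j8.5 + 758) = arctan(8.5/758) = 0.64°
∠L(j8.5) = 0.29° − (85.56° + 63.65° + 0.64°) = -149.57°

|L| = -21.3 dB, ∠L = -149.6 deg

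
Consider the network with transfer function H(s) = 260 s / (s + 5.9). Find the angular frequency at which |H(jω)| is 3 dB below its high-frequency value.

5.9 rad/s

For a single-pole high-pass, the −3 dB point is at the pole: ω = 5.9 rad/s.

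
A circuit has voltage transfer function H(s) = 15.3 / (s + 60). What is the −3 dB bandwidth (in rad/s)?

60 rad/s

For a single-pole low-pass, the −3 dB point is at the pole: ω = 60 rad/s.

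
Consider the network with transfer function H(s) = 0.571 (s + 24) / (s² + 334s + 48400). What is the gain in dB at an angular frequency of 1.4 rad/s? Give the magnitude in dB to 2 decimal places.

|j1.4 + 24| = √(1.4² + 24²) = 24.04
|(j1.4)² + 334(j1.4) + 48400| = |48398 + j467.6| = 4.84e+04
|H(j1.4)| = 0.571 × 24.04 / 4.84e+04 = 0.00028362
20 log₁₀(0.00028362) = -70.945 dB

-70.95 dB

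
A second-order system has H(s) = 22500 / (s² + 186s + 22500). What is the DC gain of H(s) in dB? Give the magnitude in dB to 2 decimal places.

0.00 dB

H(0) = 22500 / 22500 = 1
20 log₁₀(1) = 0.000 dB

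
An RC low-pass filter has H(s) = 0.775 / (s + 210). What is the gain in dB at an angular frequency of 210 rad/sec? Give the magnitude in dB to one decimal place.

-51.7 dB

|j210 + 210| = √(210² + 210²) = 297
|H(j210)| = 0.775 / 297 = 0.0026096
20 log₁₀(0.0026096) = -51.67 dB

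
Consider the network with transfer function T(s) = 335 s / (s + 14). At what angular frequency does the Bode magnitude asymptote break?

The single real pole at s = −14 gives a corner at ω = 14 rad/s.

14 rad/s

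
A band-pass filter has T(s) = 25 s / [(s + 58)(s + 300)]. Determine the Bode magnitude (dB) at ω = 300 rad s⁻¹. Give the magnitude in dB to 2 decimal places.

-24.75 dB

|j300| = 300
|j300 + 58| = √(300² + 58²) = 305.6
|j300 + 300| = √(300² + 300²) = 424.3
|T(j300)| = 25 × 300 / (305.6 × 424.3) = 0.057854
20 log₁₀(0.057854) = -24.753 dB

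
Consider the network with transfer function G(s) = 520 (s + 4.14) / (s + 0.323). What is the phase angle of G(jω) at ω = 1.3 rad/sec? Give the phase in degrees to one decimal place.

-58.6°

∠(j1.3 + 4.14) = arctan(1.3/4.14) = 17.43°
∠(j1.3 + 0.323) = arctan(1.3/0.323) = 76.05°
∠G(j1.3) = 17.43° − 76.05° = -58.61°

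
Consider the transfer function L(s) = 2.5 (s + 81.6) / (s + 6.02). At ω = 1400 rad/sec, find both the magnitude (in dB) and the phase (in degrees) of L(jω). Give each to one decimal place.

|L| = 8.0 dB, ∠L = -3.1°

|j1400 + 81.6| = √(1400² + 81.6²) = 1402
|j1400 + 6.02| = √(1400² + 6.02²) = 1400
|L(j1400)| = 2.5 × 1402 / 1400 = 2.5042
20 log₁₀(2.5042) = 7.97 dB
∠(j1400 + 81.6) = arctan(1400/81.6) = 86.66°
∠(j1400 + 6.02) = arctan(1400/6.02) = 89.75°
∠L(j1400) = 86.66° − 89.75° = -3.09°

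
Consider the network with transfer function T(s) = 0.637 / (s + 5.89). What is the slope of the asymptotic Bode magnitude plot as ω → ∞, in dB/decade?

-20 dB/decade

With 0 zeros and 1 pole, the high-frequency asymptotic slope is 20 × (0 − 1) = -20 dB/decade.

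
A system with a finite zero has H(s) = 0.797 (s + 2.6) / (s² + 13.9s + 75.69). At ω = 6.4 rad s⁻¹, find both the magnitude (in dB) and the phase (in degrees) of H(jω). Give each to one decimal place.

|H| = -24.8 dB, ∠H = -0.8°

|j6.4 + 2.6| = √(6.4² + 2.6²) = 6.908
|(j6.4)² + 13.9(j6.4) + 75.69| = |34.73 + j88.96| = 95.5
|H(j6.4)| = 0.797 × 6.908 / 95.5 = 0.057651
20 log₁₀(0.057651) = -24.78 dB
∠(j6.4 + 2.6) = arctan(6.4/2.6) = 67.89°
∠[(j6.4)² + 13.9(j6.4) + 75.69] = ∠[34.73 + j88.96] = 68.67°
∠H(j6.4) = 67.89° − 68.67° = -0.78°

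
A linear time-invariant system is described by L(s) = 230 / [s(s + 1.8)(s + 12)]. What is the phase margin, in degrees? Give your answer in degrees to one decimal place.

5.1°

Gain crossover: |L(jω)| = 1 at ω ≈ 4.07 rad/sec.
∠L(j4.07) = −90° − arctan(4.07/1.8) − arctan(4.07/12) ≈ -174.92°
PM = 180° + (-174.92°) = 5.08°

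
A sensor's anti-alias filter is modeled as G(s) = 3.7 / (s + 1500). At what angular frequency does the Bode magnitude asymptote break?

1500 rad/sec

The single real pole at s = −1500 gives a corner at ω = 1500 rad/sec.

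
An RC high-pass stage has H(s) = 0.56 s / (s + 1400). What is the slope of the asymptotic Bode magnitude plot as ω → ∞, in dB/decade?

0 dB/decade

With 1 zero and 1 pole, the high-frequency asymptotic slope is 20 × (1 − 1) = 0 dB/decade.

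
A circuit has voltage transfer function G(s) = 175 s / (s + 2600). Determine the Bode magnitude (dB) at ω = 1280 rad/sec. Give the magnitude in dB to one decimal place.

|j1280| = 1280
|j1280 + 2600| = √(1280² + 2600²) = 2898
|G(j1280)| = 175 × 1280 / 2898 = 77.295
20 log₁₀(77.295) = 37.76 dB

37.8 dB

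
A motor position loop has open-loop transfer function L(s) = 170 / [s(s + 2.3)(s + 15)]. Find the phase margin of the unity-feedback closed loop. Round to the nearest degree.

Gain crossover: |L(jω)| = 1 at ω ≈ 2.96 rad/s.
∠L(j2.96) = −90° − arctan(2.96/2.3) − arctan(2.96/15) ≈ -153.36°
PM = 180° + (-153.36°) = 26.64°

27°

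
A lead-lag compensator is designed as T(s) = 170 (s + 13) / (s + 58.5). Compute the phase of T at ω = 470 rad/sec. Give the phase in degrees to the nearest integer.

6 deg

∠(j470 + 13) = arctan(470/13) = 88.42°
∠(j470 + 58.5) = arctan(470/58.5) = 82.90°
∠T(j470) = 88.42° − 82.90° = 5.51°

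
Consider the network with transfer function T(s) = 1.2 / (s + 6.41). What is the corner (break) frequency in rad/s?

The single real pole at s = −6.41 gives a corner at ω = 6.41 rad/s.

6.41 rad/s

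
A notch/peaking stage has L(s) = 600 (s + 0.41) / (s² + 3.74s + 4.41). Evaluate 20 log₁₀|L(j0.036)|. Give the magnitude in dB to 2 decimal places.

|j0.036 + 0.41| = √(0.036² + 0.41²) = 0.4116
|(j0.036)² + 3.74(j0.036) + 4.41| = |4.4087 + j0.13464| = 4.411
|L(j0.036)| = 600 × 0.4116 / 4.411 = 55.987
20 log₁₀(55.987) = 34.962 dB

34.96 dB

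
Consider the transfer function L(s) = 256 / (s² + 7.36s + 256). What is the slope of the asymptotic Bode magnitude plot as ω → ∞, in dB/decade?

With 0 zeros and 2 poles, the high-frequency asymptotic slope is 20 × (0 − 2) = -40 dB/decade.

-40 dB/decade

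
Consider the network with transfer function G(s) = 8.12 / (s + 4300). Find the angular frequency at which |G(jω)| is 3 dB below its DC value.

4300 rad/s

For a single-pole low-pass, the −3 dB point is at the pole: ω = 4300 rad/s.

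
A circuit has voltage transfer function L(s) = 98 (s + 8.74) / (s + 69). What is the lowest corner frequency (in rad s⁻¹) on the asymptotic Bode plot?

Break frequencies occur at each pole and zero magnitude: 8.74 rad s⁻¹, 69 rad s⁻¹.
The lowest is 8.74 rad s⁻¹.

8.74 rad s⁻¹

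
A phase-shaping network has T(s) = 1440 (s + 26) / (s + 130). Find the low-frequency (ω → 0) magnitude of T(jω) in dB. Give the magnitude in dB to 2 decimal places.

T(0) = 1440 × 26 / 130 = 288
20 log₁₀(288) = 49.188 dB

49.19 dB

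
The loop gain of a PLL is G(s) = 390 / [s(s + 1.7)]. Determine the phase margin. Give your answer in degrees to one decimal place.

Gain crossover: |G(jω)| = 1 at ω ≈ 19.7 rad/s.
∠G(j19.7) = −90° − arctan(19.7/1.7) ≈ -175.07°
PM = 180° + (-175.07°) = 4.93°

4.9 deg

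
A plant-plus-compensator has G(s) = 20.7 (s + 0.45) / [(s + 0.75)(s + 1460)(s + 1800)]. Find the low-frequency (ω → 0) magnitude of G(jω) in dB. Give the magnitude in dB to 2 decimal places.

G(0) = 20.7 × 0.45 / (0.75 × 1460 × 1800) = 4.726e-06
20 log₁₀(4.726e-06) = -106.510 dB

-106.51 dB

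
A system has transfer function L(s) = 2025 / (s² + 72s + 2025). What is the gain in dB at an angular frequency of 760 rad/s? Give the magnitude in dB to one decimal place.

-49.1 dB

|(j760)² + 72(j760) + 2025| = |-5.7558e+05 + j54720| = 5.782e+05
|L(j760)| = 2025 / 5.782e+05 = 0.0035024
20 log₁₀(0.0035024) = -49.11 dB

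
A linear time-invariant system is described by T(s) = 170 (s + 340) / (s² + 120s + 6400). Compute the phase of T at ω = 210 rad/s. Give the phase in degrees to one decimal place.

∠(j210 + 340) = arctan(210/340) = 31.70°
∠[(j210)² + 120(j210) + 6400] = ∠[-37700 + j25200] = 146.24°
∠T(j210) = 31.70° − 146.24° = -114.54°

-114.5°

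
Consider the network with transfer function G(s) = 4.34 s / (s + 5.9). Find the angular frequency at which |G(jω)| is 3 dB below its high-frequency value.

For a single-pole high-pass, the −3 dB point is at the pole: ω = 5.9 rad/s.

5.9 rad/s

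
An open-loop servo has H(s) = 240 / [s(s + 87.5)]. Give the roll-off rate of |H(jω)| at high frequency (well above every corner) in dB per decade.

-40 dB/decade

With 0 zeros and 2 poles, the high-frequency asymptotic slope is 20 × (0 − 2) = -40 dB/decade.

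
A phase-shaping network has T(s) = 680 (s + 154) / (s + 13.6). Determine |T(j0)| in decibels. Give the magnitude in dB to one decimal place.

T(0) = 680 × 154 / 13.6 = 7700
20 log₁₀(7700) = 77.73 dB

77.7 dB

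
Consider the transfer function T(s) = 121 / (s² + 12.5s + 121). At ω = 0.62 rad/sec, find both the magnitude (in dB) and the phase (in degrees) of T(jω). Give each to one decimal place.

|(j0.62)² + 12.5(j0.62) + 121| = |120.62 + j7.75| = 120.9
|T(j0.62)| = 121 / 120.9 = 1.0011
20 log₁₀(1.0011) = 0.01 dB
∠[(j0.62)² + 12.5(j0.62) + 121] = ∠[120.62 + j7.75] = 3.68°
∠T(j0.62) = −3.68° = -3.68°

|T| = 0.0 dB, ∠T = -3.7°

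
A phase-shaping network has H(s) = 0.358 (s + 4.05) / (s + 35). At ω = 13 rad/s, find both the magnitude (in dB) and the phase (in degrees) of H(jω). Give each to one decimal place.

|H| = -17.7 dB, ∠H = 52.3°

|j13 + 4.05| = √(13² + 4.05²) = 13.62
|j13 + 35| = √(13² + 35²) = 37.34
|H(j13)| = 0.358 × 13.62 / 37.34 = 0.13056
20 log₁₀(0.13056) = -17.68 dB
∠(j13 + 4.05) = arctan(13/4.05) = 72.70°
∠(j13 + 35) = arctan(13/35) = 20.38°
∠H(j13) = 72.70° − 20.38° = 52.32°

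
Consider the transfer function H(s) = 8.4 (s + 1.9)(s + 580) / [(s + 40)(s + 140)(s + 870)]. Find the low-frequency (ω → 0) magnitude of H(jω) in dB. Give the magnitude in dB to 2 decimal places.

H(0) = 8.4 × 1.9 × 580 / (40 × 140 × 870) = 0.0019
20 log₁₀(0.0019) = -54.425 dB

-54.42 dB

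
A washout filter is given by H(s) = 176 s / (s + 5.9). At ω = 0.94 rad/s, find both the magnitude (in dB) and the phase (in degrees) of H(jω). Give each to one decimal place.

|j0.94| = 0.94
|j0.94 + 5.9| = √(0.94² + 5.9²) = 5.974
|H(j0.94)| = 176 × 0.94 / 5.974 = 27.691
20 log₁₀(27.691) = 28.85 dB
∠(j0.94) = 90.00°
∠(j0.94 + 5.9) = arctan(0.94/5.9) = 9.05°
∠H(j0.94) = 90.00° − 9.05° = 80.95°

|H| = 28.8 dB, ∠H = 80.9°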